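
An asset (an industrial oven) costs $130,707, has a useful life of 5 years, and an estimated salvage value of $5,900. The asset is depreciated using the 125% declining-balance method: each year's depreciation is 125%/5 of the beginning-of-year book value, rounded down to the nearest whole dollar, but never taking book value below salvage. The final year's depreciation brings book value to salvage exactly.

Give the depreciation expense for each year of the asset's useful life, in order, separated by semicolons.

$32,676; $24,507; $18,381; $13,785; $35,458

Depreciable base = $130,707 − $5,900 = $124,807.
Year 1: ⌊$130,707 × 125%/5⌋ = $32,676. Book value $98,031.
Year 2: ⌊$98,031 × 125%/5⌋ = $24,507. Book value $73,524.
Year 3: ⌊$73,524 × 125%/5⌋ = $18,381. Book value $55,143.
Year 4: ⌊$55,143 × 125%/5⌋ = $13,785. Book value $41,358.
Year 5 (final): $41,358 − $5,900 = $35,458. Book value $5,900.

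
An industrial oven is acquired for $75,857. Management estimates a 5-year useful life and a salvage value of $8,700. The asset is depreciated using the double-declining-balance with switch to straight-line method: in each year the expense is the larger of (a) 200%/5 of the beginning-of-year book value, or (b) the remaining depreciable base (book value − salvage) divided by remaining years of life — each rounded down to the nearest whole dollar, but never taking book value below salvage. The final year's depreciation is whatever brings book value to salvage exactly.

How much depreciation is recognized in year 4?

$6,554

Depreciable base = $75,857 − $8,700 = $67,157.
Year 1: DB = ⌊$75,857 × 200%/5⌋ = $30,342; SL = ⌊$67,157/5⌋ = $13,431 → take DB $30,342. Book value $45,515.
Year 2: DB = ⌊$45,515 × 200%/5⌋ = $18,206; SL = ⌊$36,815/4⌋ = $9,203 → take DB $18,206. Book value $27,309.
Year 3: DB = ⌊$27,309 × 200%/5⌋ = $10,923; SL = ⌊$18,609/3⌋ = $6,203 → take DB $10,923. Book value $16,386.
Year 4: DB = ⌊$16,386 × 200%/5⌋ = $6,554; SL = ⌊$7,686/2⌋ = $3,843 → take DB $6,554. Book value $9,832.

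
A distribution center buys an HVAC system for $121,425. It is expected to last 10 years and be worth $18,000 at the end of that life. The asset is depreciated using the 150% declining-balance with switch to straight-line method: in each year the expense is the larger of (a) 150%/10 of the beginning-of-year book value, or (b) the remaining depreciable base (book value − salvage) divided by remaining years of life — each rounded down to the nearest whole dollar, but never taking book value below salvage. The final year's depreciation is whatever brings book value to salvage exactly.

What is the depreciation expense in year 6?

Depreciable base = $121,425 − $18,000 = $103,425.
Year 1: DB = ⌊$121,425 × 150%/10⌋ = $18,213; SL = ⌊$103,425/10⌋ = $10,342 → take DB $18,213. Book value $103,212.
Year 2: DB = ⌊$103,212 × 150%/10⌋ = $15,481; SL = ⌊$85,212/9⌋ = $9,468 → take DB $15,481. Book value $87,731.
Year 3: DB = ⌊$87,731 × 150%/10⌋ = $13,159; SL = ⌊$69,731/8⌋ = $8,716 → take DB $13,159. Book value $74,572.
Year 4: DB = ⌊$74,572 × 150%/10⌋ = $11,185; SL = ⌊$56,572/7⌋ = $8,081 → take DB $11,185. Book value $63,387.
Year 5: DB = ⌊$63,387 × 150%/10⌋ = $9,508; SL = ⌊$45,387/6⌋ = $7,564 → take DB $9,508. Book value $53,879.
Year 6: DB = ⌊$53,879 × 150%/10⌋ = $8,081; SL = ⌊$35,879/5⌋ = $7,175 → take DB $8,081. Book value $45,798.

$8,081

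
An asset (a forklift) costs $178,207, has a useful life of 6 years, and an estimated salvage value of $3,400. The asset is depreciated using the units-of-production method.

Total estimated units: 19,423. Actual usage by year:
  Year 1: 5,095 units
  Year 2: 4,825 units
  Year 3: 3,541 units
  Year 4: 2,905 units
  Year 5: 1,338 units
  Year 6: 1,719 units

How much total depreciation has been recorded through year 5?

Depreciable base = $178,207 − $3,400 = $174,807.
Rate = $174,807 / 19,423 units = $9 per unit.
Year 1: 5,095 × $9 = $45,855. Book value $132,352.
Year 2: 4,825 × $9 = $43,425. Book value $88,927.
Year 3: 3,541 × $9 = $31,869. Book value $57,058.
Year 4: 2,905 × $9 = $26,145. Book value $30,913.
Year 5: 1,338 × $9 = $12,042. Book value $18,871.
Accumulated through year 5 = $178,207 − $18,871 = $159,336.

$159,336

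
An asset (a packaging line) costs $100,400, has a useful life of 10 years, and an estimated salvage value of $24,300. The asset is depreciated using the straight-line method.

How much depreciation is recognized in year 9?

Depreciable base = $100,400 − $24,300 = $76,100.
Annual expense = $76,100 / 10 = $7,610.

$7,610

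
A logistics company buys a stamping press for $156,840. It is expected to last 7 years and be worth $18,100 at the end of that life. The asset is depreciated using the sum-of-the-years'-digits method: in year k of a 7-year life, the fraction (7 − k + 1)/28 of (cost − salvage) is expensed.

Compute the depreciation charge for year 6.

$9,910

Depreciable base = $156,840 − $18,100 = $138,740.
Sum of the years' digits = 7+6+5+4+3+2+1 = 28.
Year 1: $138,740 × 7/28 = $34,685. Book value $122,155.
Year 2: $138,740 × 6/28 = $29,730. Book value $92,425.
Year 3: $138,740 × 5/28 = $24,775. Book value $67,650.
Year 4: $138,740 × 4/28 = $19,820. Book value $47,830.
Year 5: $138,740 × 3/28 = $14,865. Book value $32,965.
Year 6: $138,740 × 2/28 = $9,910. Book value $23,055.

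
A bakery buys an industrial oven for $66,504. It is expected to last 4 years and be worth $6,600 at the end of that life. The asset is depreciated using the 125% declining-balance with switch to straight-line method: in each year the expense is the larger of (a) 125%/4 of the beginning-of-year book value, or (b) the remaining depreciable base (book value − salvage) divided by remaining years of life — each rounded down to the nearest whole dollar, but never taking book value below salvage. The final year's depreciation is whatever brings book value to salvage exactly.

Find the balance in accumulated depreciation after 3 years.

$47,487

Depreciable base = $66,504 − $6,600 = $59,904.
Year 1: DB = ⌊$66,504 × 125%/4⌋ = $20,782; SL = ⌊$59,904/4⌋ = $14,976 → take DB $20,782. Book value $45,722.
Year 2: DB = ⌊$45,722 × 125%/4⌋ = $14,288; SL = ⌊$39,122/3⌋ = $13,040 → take DB $14,288. Book value $31,434.
Year 3: DB = ⌊$31,434 × 125%/4⌋ = $9,823; SL = ⌊$24,834/2⌋ = $12,417 → take SL $12,417. Book value $19,017.
Accumulated through year 3 = $66,504 − $19,017 = $47,487.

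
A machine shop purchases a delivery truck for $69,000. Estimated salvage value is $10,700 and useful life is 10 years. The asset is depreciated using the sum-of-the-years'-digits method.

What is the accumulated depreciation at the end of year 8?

Depreciable base = $69,000 − $10,700 = $58,300.
Sum of the years' digits = 10+9+8+7+6+5+4+3+2+1 = 55.
Year 1: $58,300 × 10/55 = $10,600. Book value $58,400.
Year 2: $58,300 × 9/55 = $9,540. Book value $48,860.
Year 3: $58,300 × 8/55 = $8,480. Book value $40,380.
Year 4: $58,300 × 7/55 = $7,420. Book value $32,960.
Year 5: $58,300 × 6/55 = $6,360. Book value $26,600.
Year 6: $58,300 × 5/55 = $5,300. Book value $21,300.
Year 7: $58,300 × 4/55 = $4,240. Book value $17,060.
Year 8: $58,300 × 3/55 = $3,180. Book value $13,880.
Accumulated through year 8 = $69,000 − $13,880 = $55,120.

$55,120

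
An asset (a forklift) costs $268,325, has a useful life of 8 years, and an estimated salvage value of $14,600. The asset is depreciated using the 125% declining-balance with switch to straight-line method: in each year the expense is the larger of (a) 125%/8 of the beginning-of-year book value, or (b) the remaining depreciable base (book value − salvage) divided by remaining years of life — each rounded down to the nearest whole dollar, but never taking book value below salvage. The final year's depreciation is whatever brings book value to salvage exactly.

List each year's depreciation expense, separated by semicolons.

$41,925; $35,375; $29,847; $29,315; $29,315; $29,316; $29,316; $29,316

Depreciable base = $268,325 − $14,600 = $253,725.
Year 1: DB = ⌊$268,325 × 125%/8⌋ = $41,925; SL = ⌊$253,725/8⌋ = $31,715 → take DB $41,925. Book value $226,400.
Year 2: DB = ⌊$226,400 × 125%/8⌋ = $35,375; SL = ⌊$211,800/7⌋ = $30,257 → take DB $35,375. Book value $191,025.
Year 3: DB = ⌊$191,025 × 125%/8⌋ = $29,847; SL = ⌊$176,425/6⌋ = $29,404 → take DB $29,847. Book value $161,178.
Year 4: DB = ⌊$161,178 × 125%/8⌋ = $25,184; SL = ⌊$146,578/5⌋ = $29,315 → take SL $29,315. Book value $131,863.
Year 5: DB = ⌊$131,863 × 125%/8⌋ = $20,603; SL = ⌊$117,263/4⌋ = $29,315 → take SL $29,315. Book value $102,548.
Year 6: DB = ⌊$102,548 × 125%/8⌋ = $16,023; SL = ⌊$87,948/3⌋ = $29,316 → take SL $29,316. Book value $73,232.
Year 7: DB = ⌊$73,232 × 125%/8⌋ = $11,442; SL = ⌊$58,632/2⌋ = $29,316 → take SL $29,316. Book value $43,916.
Year 8 (final): $43,916 − $14,600 = $29,316. Book value $14,600.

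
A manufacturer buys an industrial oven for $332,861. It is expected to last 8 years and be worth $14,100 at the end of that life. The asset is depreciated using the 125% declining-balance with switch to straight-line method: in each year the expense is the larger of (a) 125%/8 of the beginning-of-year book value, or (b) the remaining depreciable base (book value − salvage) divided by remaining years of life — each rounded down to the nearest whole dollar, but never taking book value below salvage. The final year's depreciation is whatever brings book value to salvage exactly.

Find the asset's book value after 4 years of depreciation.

Depreciable base = $332,861 − $14,100 = $318,761.
Year 1: DB = ⌊$332,861 × 125%/8⌋ = $52,009; SL = ⌊$318,761/8⌋ = $39,845 → take DB $52,009. Book value $280,852.
Year 2: DB = ⌊$280,852 × 125%/8⌋ = $43,883; SL = ⌊$266,752/7⌋ = $38,107 → take DB $43,883. Book value $236,969.
Year 3: DB = ⌊$236,969 × 125%/8⌋ = $37,026; SL = ⌊$222,869/6⌋ = $37,144 → take SL $37,144. Book value $199,825.
Year 4: DB = ⌊$199,825 × 125%/8⌋ = $31,222; SL = ⌊$185,725/5⌋ = $37,145 → take SL $37,145. Book value $162,680.

$162,680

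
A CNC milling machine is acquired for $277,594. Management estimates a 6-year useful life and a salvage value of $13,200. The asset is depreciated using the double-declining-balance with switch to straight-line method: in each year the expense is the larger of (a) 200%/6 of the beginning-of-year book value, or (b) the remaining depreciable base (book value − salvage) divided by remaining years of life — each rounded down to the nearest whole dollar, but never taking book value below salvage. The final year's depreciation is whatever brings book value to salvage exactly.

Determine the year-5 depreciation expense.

Depreciable base = $277,594 − $13,200 = $264,394.
Year 1: DB = ⌊$277,594 × 200%/6⌋ = $92,531; SL = ⌊$264,394/6⌋ = $44,065 → take DB $92,531. Book value $185,063.
Year 2: DB = ⌊$185,063 × 200%/6⌋ = $61,687; SL = ⌊$171,863/5⌋ = $34,372 → take DB $61,687. Book value $123,376.
Year 3: DB = ⌊$123,376 × 200%/6⌋ = $41,125; SL = ⌊$110,176/4⌋ = $27,544 → take DB $41,125. Book value $82,251.
Year 4: DB = ⌊$82,251 × 200%/6⌋ = $27,417; SL = ⌊$69,051/3⌋ = $23,017 → take DB $27,417. Book value $54,834.
Year 5: DB = ⌊$54,834 × 200%/6⌋ = $18,278; SL = ⌊$41,634/2⌋ = $20,817 → take SL $20,817. Book value $34,017.

$20,817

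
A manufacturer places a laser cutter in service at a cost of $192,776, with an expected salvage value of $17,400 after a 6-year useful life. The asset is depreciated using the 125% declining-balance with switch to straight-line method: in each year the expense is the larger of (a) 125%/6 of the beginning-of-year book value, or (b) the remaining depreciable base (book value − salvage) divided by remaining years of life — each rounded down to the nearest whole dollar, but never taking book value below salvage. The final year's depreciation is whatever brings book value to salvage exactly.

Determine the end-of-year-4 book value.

$69,111

Depreciable base = $192,776 − $17,400 = $175,376.
Year 1: DB = ⌊$192,776 × 125%/6⌋ = $40,161; SL = ⌊$175,376/6⌋ = $29,229 → take DB $40,161. Book value $152,615.
Year 2: DB = ⌊$152,615 × 125%/6⌋ = $31,794; SL = ⌊$135,215/5⌋ = $27,043 → take DB $31,794. Book value $120,821.
Year 3: DB = ⌊$120,821 × 125%/6⌋ = $25,171; SL = ⌊$103,421/4⌋ = $25,855 → take SL $25,855. Book value $94,966.
Year 4: DB = ⌊$94,966 × 125%/6⌋ = $19,784; SL = ⌊$77,566/3⌋ = $25,855 → take SL $25,855. Book value $69,111.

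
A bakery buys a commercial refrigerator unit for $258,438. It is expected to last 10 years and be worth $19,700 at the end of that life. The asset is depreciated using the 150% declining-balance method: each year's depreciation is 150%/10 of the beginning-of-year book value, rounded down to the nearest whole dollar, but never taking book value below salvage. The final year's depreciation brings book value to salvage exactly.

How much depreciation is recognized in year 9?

Depreciable base = $258,438 − $19,700 = $238,738.
Year 1: ⌊$258,438 × 150%/10⌋ = $38,765. Book value $219,673.
Year 2: ⌊$219,673 × 150%/10⌋ = $32,950. Book value $186,723.
Year 3: ⌊$186,723 × 150%/10⌋ = $28,008. Book value $158,715.
Year 4: ⌊$158,715 × 150%/10⌋ = $23,807. Book value $134,908.
Year 5: ⌊$134,908 × 150%/10⌋ = $20,236. Book value $114,672.
Year 6: ⌊$114,672 × 150%/10⌋ = $17,200. Book value $97,472.
Year 7: ⌊$97,472 × 150%/10⌋ = $14,620. Book value $82,852.
Year 8: ⌊$82,852 × 150%/10⌋ = $12,427. Book value $70,425.
Year 9: ⌊$70,425 × 150%/10⌋ = $10,563. Book value $59,862.

$10,563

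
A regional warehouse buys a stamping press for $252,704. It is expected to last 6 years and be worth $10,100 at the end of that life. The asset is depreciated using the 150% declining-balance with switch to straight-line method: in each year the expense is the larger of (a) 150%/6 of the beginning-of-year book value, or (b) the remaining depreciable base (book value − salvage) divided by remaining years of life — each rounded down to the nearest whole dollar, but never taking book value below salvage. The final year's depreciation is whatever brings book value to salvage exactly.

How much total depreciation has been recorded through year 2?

$110,558

Depreciable base = $252,704 − $10,100 = $242,604.
Year 1: DB = ⌊$252,704 × 150%/6⌋ = $63,176; SL = ⌊$242,604/6⌋ = $40,434 → take DB $63,176. Book value $189,528.
Year 2: DB = ⌊$189,528 × 150%/6⌋ = $47,382; SL = ⌊$179,428/5⌋ = $35,885 → take DB $47,382. Book value $142,146.
Accumulated through year 2 = $252,704 − $142,146 = $110,558.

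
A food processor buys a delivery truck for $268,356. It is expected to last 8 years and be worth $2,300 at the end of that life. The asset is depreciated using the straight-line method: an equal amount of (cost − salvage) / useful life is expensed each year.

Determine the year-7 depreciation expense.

Depreciable base = $268,356 − $2,300 = $266,056.
Annual expense = $266,056 / 8 = $33,257.

$33,257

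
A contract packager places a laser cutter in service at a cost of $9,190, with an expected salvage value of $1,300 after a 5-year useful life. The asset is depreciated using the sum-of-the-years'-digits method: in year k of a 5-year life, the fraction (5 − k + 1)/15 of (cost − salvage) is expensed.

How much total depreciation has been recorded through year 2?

$4,734

Depreciable base = $9,190 − $1,300 = $7,890.
Sum of the years' digits = 5+4+3+2+1 = 15.
Year 1: $7,890 × 5/15 = $2,630. Book value $6,560.
Year 2: $7,890 × 4/15 = $2,104. Book value $4,456.
Accumulated through year 2 = $9,190 − $4,456 = $4,734.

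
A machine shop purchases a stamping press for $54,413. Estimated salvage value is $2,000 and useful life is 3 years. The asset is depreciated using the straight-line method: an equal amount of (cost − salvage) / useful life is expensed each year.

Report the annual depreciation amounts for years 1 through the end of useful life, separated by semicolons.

Depreciable base = $54,413 − $2,000 = $52,413.
Annual expense = $52,413 / 3 = $17,471.
End of year 1: book value $36,942.
End of year 2: book value $19,471.
End of year 3: book value $2,000.

$17,471; $17,471; $17,471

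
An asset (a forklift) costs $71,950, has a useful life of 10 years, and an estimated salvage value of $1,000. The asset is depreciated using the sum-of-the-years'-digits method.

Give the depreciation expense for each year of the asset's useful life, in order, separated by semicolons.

$12,900; $11,610; $10,320; $9,030; $7,740; $6,450; $5,160; $3,870; $2,580; $1,290

Depreciable base = $71,950 − $1,000 = $70,950.
Sum of the years' digits = 10+9+8+7+6+5+4+3+2+1 = 55.
Year 1: $70,950 × 10/55 = $12,900. Book value $59,050.
Year 2: $70,950 × 9/55 = $11,610. Book value $47,440.
Year 3: $70,950 × 8/55 = $10,320. Book value $37,120.
Year 4: $70,950 × 7/55 = $9,030. Book value $28,090.
Year 5: $70,950 × 6/55 = $7,740. Book value $20,350.
Year 6: $70,950 × 5/55 = $6,450. Book value $13,900.
Year 7: $70,950 × 4/55 = $5,160. Book value $8,740.
Year 8: $70,950 × 3/55 = $3,870. Book value $4,870.
Year 9: $70,950 × 2/55 = $2,580. Book value $2,290.
Year 10: $70,950 × 1/55 = $1,290. Book value $1,000.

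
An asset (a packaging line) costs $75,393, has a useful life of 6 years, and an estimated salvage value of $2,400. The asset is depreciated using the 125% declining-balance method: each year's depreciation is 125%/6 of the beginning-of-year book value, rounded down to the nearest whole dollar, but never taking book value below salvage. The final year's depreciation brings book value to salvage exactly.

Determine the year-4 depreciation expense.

Depreciable base = $75,393 − $2,400 = $72,993.
Year 1: ⌊$75,393 × 125%/6⌋ = $15,706. Book value $59,687.
Year 2: ⌊$59,687 × 125%/6⌋ = $12,434. Book value $47,253.
Year 3: ⌊$47,253 × 125%/6⌋ = $9,844. Book value $37,409.
Year 4: ⌊$37,409 × 125%/6⌋ = $7,793. Book value $29,616.

$7,793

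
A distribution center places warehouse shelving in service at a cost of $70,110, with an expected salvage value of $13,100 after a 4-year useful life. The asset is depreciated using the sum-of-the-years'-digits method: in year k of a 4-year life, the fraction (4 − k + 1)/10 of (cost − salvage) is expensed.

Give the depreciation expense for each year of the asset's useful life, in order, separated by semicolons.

Depreciable base = $70,110 − $13,100 = $57,010.
Sum of the years' digits = 4+3+2+1 = 10.
Year 1: $57,010 × 4/10 = $22,804. Book value $47,306.
Year 2: $57,010 × 3/10 = $17,103. Book value $30,203.
Year 3: $57,010 × 2/10 = $11,402. Book value $18,801.
Year 4: $57,010 × 1/10 = $5,701. Book value $13,100.

$22,804; $17,103; $11,402; $5,701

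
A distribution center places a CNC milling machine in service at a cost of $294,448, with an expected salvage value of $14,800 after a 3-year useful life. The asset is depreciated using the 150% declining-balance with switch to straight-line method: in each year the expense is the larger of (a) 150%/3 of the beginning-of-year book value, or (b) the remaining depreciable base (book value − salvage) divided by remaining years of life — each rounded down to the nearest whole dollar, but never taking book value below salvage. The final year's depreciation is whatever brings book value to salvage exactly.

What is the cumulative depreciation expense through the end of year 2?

$220,836

Depreciable base = $294,448 − $14,800 = $279,648.
Year 1: DB = ⌊$294,448 × 150%/3⌋ = $147,224; SL = ⌊$279,648/3⌋ = $93,216 → take DB $147,224. Book value $147,224.
Year 2: DB = ⌊$147,224 × 150%/3⌋ = $73,612; SL = ⌊$132,424/2⌋ = $66,212 → take DB $73,612. Book value $73,612.
Accumulated through year 2 = $294,448 − $73,612 = $220,836.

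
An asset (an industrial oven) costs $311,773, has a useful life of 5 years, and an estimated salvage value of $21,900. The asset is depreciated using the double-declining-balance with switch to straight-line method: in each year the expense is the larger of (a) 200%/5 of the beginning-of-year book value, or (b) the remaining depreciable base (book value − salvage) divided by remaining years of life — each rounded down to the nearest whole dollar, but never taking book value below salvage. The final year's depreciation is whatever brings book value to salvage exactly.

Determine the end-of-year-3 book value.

$67,344

Depreciable base = $311,773 − $21,900 = $289,873.
Year 1: DB = ⌊$311,773 × 200%/5⌋ = $124,709; SL = ⌊$289,873/5⌋ = $57,974 → take DB $124,709. Book value $187,064.
Year 2: DB = ⌊$187,064 × 200%/5⌋ = $74,825; SL = ⌊$165,164/4⌋ = $41,291 → take DB $74,825. Book value $112,239.
Year 3: DB = ⌊$112,239 × 200%/5⌋ = $44,895; SL = ⌊$90,339/3⌋ = $30,113 → take DB $44,895. Book value $67,344.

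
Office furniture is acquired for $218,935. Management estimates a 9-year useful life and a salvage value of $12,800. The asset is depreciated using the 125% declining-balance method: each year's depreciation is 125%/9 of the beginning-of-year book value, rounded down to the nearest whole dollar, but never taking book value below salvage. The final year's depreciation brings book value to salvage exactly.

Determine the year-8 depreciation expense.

Depreciable base = $218,935 − $12,800 = $206,135.
Year 1: ⌊$218,935 × 125%/9⌋ = $30,407. Book value $188,528.
Year 2: ⌊$188,528 × 125%/9⌋ = $26,184. Book value $162,344.
Year 3: ⌊$162,344 × 125%/9⌋ = $22,547. Book value $139,797.
Year 4: ⌊$139,797 × 125%/9⌋ = $19,416. Book value $120,381.
Year 5: ⌊$120,381 × 125%/9⌋ = $16,719. Book value $103,662.
Year 6: ⌊$103,662 × 125%/9⌋ = $14,397. Book value $89,265.
Year 7: ⌊$89,265 × 125%/9⌋ = $12,397. Book value $76,868.
Year 8: ⌊$76,868 × 125%/9⌋ = $10,676. Book value $66,192.

$10,676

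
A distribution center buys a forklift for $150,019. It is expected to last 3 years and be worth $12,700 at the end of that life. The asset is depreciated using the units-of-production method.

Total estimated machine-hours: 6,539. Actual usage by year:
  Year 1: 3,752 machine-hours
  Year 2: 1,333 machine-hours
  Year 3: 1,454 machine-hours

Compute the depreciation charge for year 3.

Depreciable base = $150,019 − $12,700 = $137,319.
Rate = $137,319 / 6,539 machine-hours = $21 per machine-hour.
Year 1: 3,752 × $21 = $78,792. Book value $71,227.
Year 2: 1,333 × $21 = $27,993. Book value $43,234.
Year 3: 1,454 × $21 = $30,534. Book value $12,700.

$30,534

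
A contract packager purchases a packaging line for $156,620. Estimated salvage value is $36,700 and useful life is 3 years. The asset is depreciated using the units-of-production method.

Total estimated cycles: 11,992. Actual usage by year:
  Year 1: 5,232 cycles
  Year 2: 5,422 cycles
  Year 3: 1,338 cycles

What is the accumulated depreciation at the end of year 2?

$106,540

Depreciable base = $156,620 − $36,700 = $119,920.
Rate = $119,920 / 11,992 cycles = $10 per cycle.
Year 1: 5,232 × $10 = $52,320. Book value $104,300.
Year 2: 5,422 × $10 = $54,220. Book value $50,080.
Accumulated through year 2 = $156,620 − $50,080 = $106,540.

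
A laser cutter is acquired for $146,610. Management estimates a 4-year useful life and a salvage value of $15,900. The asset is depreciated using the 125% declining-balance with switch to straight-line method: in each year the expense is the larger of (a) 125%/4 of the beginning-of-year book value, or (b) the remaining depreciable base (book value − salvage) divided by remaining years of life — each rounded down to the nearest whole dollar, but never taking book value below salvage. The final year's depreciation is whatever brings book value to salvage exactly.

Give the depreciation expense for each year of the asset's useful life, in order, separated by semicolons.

Depreciable base = $146,610 − $15,900 = $130,710.
Year 1: DB = ⌊$146,610 × 125%/4⌋ = $45,815; SL = ⌊$130,710/4⌋ = $32,677 → take DB $45,815. Book value $100,795.
Year 2: DB = ⌊$100,795 × 125%/4⌋ = $31,498; SL = ⌊$84,895/3⌋ = $28,298 → take DB $31,498. Book value $69,297.
Year 3: DB = ⌊$69,297 × 125%/4⌋ = $21,655; SL = ⌊$53,397/2⌋ = $26,698 → take SL $26,698. Book value $42,599.
Year 4 (final): $42,599 − $15,900 = $26,699. Book value $15,900.

$45,815; $31,498; $26,698; $26,699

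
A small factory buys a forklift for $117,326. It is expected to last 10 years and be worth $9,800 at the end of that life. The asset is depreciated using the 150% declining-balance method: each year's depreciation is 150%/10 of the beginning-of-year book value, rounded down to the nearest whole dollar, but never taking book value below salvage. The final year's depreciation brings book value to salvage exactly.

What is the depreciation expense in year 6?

Depreciable base = $117,326 − $9,800 = $107,526.
Year 1: ⌊$117,326 × 150%/10⌋ = $17,598. Book value $99,728.
Year 2: ⌊$99,728 × 150%/10⌋ = $14,959. Book value $84,769.
Year 3: ⌊$84,769 × 150%/10⌋ = $12,715. Book value $72,054.
Year 4: ⌊$72,054 × 150%/10⌋ = $10,808. Book value $61,246.
Year 5: ⌊$61,246 × 150%/10⌋ = $9,186. Book value $52,060.
Year 6: ⌊$52,060 × 150%/10⌋ = $7,809. Book value $44,251.

$7,809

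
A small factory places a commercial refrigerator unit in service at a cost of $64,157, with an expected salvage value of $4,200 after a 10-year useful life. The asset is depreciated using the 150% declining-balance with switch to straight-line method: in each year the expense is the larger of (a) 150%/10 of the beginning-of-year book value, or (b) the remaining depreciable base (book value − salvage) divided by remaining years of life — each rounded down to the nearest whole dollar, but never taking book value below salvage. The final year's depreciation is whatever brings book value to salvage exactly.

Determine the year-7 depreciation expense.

$4,853

Depreciable base = $64,157 − $4,200 = $59,957.
Year 1: DB = ⌊$64,157 × 150%/10⌋ = $9,623; SL = ⌊$59,957/10⌋ = $5,995 → take DB $9,623. Book value $54,534.
Year 2: DB = ⌊$54,534 × 150%/10⌋ = $8,180; SL = ⌊$50,334/9⌋ = $5,592 → take DB $8,180. Book value $46,354.
Year 3: DB = ⌊$46,354 × 150%/10⌋ = $6,953; SL = ⌊$42,154/8⌋ = $5,269 → take DB $6,953. Book value $39,401.
Year 4: DB = ⌊$39,401 × 150%/10⌋ = $5,910; SL = ⌊$35,201/7⌋ = $5,028 → take DB $5,910. Book value $33,491.
Year 5: DB = ⌊$33,491 × 150%/10⌋ = $5,023; SL = ⌊$29,291/6⌋ = $4,881 → take DB $5,023. Book value $28,468.
Year 6: DB = ⌊$28,468 × 150%/10⌋ = $4,270; SL = ⌊$24,268/5⌋ = $4,853 → take SL $4,853. Book value $23,615.
Year 7: DB = ⌊$23,615 × 150%/10⌋ = $3,542; SL = ⌊$19,415/4⌋ = $4,853 → take SL $4,853. Book value $18,762.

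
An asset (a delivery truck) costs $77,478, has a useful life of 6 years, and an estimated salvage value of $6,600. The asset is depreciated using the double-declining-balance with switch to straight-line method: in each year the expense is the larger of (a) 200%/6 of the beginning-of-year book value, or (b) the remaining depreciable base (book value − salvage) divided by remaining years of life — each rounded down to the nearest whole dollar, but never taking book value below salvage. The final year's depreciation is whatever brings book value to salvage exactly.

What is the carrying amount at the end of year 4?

Depreciable base = $77,478 − $6,600 = $70,878.
Year 1: DB = ⌊$77,478 × 200%/6⌋ = $25,826; SL = ⌊$70,878/6⌋ = $11,813 → take DB $25,826. Book value $51,652.
Year 2: DB = ⌊$51,652 × 200%/6⌋ = $17,217; SL = ⌊$45,052/5⌋ = $9,010 → take DB $17,217. Book value $34,435.
Year 3: DB = ⌊$34,435 × 200%/6⌋ = $11,478; SL = ⌊$27,835/4⌋ = $6,958 → take DB $11,478. Book value $22,957.
Year 4: DB = ⌊$22,957 × 200%/6⌋ = $7,652; SL = ⌊$16,357/3⌋ = $5,452 → take DB $7,652. Book value $15,305.

$15,305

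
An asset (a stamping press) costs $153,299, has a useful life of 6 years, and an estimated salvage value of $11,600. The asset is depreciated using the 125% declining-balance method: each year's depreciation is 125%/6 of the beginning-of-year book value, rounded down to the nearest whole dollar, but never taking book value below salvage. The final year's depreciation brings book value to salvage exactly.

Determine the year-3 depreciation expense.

Depreciable base = $153,299 − $11,600 = $141,699.
Year 1: ⌊$153,299 × 125%/6⌋ = $31,937. Book value $121,362.
Year 2: ⌊$121,362 × 125%/6⌋ = $25,283. Book value $96,079.
Year 3: ⌊$96,079 × 125%/6⌋ = $20,016. Book value $76,063.

$20,016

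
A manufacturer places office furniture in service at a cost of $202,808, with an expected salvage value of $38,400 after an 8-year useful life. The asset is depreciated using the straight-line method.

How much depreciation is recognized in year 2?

$20,551

Depreciable base = $202,808 − $38,400 = $164,408.
Annual expense = $164,408 / 8 = $20,551.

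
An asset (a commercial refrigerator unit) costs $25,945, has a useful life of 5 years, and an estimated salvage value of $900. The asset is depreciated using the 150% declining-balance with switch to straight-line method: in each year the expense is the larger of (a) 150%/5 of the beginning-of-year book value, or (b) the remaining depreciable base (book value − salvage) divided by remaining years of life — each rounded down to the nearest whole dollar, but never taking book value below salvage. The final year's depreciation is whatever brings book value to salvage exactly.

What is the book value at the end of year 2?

Depreciable base = $25,945 − $900 = $25,045.
Year 1: DB = ⌊$25,945 × 150%/5⌋ = $7,783; SL = ⌊$25,045/5⌋ = $5,009 → take DB $7,783. Book value $18,162.
Year 2: DB = ⌊$18,162 × 150%/5⌋ = $5,448; SL = ⌊$17,262/4⌋ = $4,315 → take DB $5,448. Book value $12,714.

$12,714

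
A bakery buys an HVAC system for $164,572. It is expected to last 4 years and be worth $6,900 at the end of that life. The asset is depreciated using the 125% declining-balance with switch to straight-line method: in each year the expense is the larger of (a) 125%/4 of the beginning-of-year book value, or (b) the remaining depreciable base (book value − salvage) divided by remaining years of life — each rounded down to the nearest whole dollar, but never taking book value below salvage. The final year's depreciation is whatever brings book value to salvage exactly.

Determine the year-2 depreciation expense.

Depreciable base = $164,572 − $6,900 = $157,672.
Year 1: DB = ⌊$164,572 × 125%/4⌋ = $51,428; SL = ⌊$157,672/4⌋ = $39,418 → take DB $51,428. Book value $113,144.
Year 2: DB = ⌊$113,144 × 125%/4⌋ = $35,357; SL = ⌊$106,244/3⌋ = $35,414 → take SL $35,414. Book value $77,730.

$35,414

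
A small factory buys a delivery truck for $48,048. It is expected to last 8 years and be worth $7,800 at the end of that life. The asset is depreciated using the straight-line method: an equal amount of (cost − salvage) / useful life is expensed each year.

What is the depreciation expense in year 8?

$5,031

Depreciable base = $48,048 − $7,800 = $40,248.
Annual expense = $40,248 / 8 = $5,031.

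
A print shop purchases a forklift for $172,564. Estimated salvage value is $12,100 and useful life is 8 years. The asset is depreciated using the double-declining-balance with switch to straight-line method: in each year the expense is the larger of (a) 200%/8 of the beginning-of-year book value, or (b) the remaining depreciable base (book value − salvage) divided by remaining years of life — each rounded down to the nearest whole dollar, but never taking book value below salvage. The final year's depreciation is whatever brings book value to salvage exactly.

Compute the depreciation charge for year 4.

$18,200

Depreciable base = $172,564 − $12,100 = $160,464.
Year 1: DB = ⌊$172,564 × 200%/8⌋ = $43,141; SL = ⌊$160,464/8⌋ = $20,058 → take DB $43,141. Book value $129,423.
Year 2: DB = ⌊$129,423 × 200%/8⌋ = $32,355; SL = ⌊$117,323/7⌋ = $16,760 → take DB $32,355. Book value $97,068.
Year 3: DB = ⌊$97,068 × 200%/8⌋ = $24,267; SL = ⌊$84,968/6⌋ = $14,161 → take DB $24,267. Book value $72,801.
Year 4: DB = ⌊$72,801 × 200%/8⌋ = $18,200; SL = ⌊$60,701/5⌋ = $12,140 → take DB $18,200. Book value $54,601.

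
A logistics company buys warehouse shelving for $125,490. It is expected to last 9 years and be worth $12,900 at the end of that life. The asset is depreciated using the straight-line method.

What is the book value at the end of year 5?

$62,940

Depreciable base = $125,490 − $12,900 = $112,590.
Annual expense = $112,590 / 9 = $12,510.
End of year 1: book value $112,980.
End of year 2: book value $100,470.
End of year 3: book value $87,960.
End of year 4: book value $75,450.
End of year 5: book value $62,940.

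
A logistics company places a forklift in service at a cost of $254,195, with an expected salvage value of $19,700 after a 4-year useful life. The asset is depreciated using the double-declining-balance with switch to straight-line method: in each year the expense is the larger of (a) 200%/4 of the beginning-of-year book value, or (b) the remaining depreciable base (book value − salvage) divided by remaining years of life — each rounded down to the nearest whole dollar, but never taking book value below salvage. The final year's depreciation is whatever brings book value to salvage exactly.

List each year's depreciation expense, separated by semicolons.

Depreciable base = $254,195 − $19,700 = $234,495.
Year 1: DB = ⌊$254,195 × 200%/4⌋ = $127,097; SL = ⌊$234,495/4⌋ = $58,623 → take DB $127,097. Book value $127,098.
Year 2: DB = ⌊$127,098 × 200%/4⌋ = $63,549; SL = ⌊$107,398/3⌋ = $35,799 → take DB $63,549. Book value $63,549.
Year 3: DB = ⌊$63,549 × 200%/4⌋ = $31,774; SL = ⌊$43,849/2⌋ = $21,924 → take DB $31,774. Book value $31,775.
Year 4 (final): $31,775 − $19,700 = $12,075. Book value $19,700.

$127,097; $63,549; $31,774; $12,075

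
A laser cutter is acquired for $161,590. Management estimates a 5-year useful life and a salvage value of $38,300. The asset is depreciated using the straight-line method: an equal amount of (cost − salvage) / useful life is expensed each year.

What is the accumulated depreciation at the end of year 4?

Depreciable base = $161,590 − $38,300 = $123,290.
Annual expense = $123,290 / 5 = $24,658.
End of year 1: book value $136,932.
End of year 2: book value $112,274.
End of year 3: book value $87,616.
End of year 4: book value $62,958.
Accumulated through year 4 = $161,590 − $62,958 = $98,632.

$98,632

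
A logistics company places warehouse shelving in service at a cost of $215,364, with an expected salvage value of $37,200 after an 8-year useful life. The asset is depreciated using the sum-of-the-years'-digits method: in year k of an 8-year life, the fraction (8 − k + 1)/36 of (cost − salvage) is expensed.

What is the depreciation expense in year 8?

$4,949

Depreciable base = $215,364 − $37,200 = $178,164.
Sum of the years' digits = 8+7+6+5+4+3+2+1 = 36.
Year 1: $178,164 × 8/36 = $39,592. Book value $175,772.
Year 2: $178,164 × 7/36 = $34,643. Book value $141,129.
Year 3: $178,164 × 6/36 = $29,694. Book value $111,435.
Year 4: $178,164 × 5/36 = $24,745. Book value $86,690.
Year 5: $178,164 × 4/36 = $19,796. Book value $66,894.
Year 6: $178,164 × 3/36 = $14,847. Book value $52,047.
Year 7: $178,164 × 2/36 = $9,898. Book value $42,149.
Year 8: $178,164 × 1/36 = $4,949. Book value $37,200.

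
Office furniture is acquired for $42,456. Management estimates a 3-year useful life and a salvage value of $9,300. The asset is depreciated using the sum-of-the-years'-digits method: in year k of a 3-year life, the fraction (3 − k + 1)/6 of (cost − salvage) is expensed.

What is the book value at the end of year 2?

$14,826

Depreciable base = $42,456 − $9,300 = $33,156.
Sum of the years' digits = 3+2+1 = 6.
Year 1: $33,156 × 3/6 = $16,578. Book value $25,878.
Year 2: $33,156 × 2/6 = $11,052. Book value $14,826.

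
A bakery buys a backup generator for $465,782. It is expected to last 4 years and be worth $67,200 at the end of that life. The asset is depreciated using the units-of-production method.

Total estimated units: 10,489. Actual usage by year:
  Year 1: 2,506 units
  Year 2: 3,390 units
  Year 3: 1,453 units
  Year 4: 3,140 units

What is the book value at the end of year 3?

$186,520

Depreciable base = $465,782 − $67,200 = $398,582.
Rate = $398,582 / 10,489 units = $38 per unit.
Year 1: 2,506 × $38 = $95,228. Book value $370,554.
Year 2: 3,390 × $38 = $128,820. Book value $241,734.
Year 3: 1,453 × $38 = $55,214. Book value $186,520.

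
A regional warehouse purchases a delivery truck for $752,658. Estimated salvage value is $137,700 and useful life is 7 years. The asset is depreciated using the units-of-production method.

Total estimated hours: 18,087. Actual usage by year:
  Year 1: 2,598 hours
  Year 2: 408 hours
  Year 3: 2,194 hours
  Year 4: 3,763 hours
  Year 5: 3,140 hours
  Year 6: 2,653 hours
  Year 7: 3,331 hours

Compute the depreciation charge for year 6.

Depreciable base = $752,658 − $137,700 = $614,958.
Rate = $614,958 / 18,087 hours = $34 per hour.
Year 1: 2,598 × $34 = $88,332. Book value $664,326.
Year 2: 408 × $34 = $13,872. Book value $650,454.
Year 3: 2,194 × $34 = $74,596. Book value $575,858.
Year 4: 3,763 × $34 = $127,942. Book value $447,916.
Year 5: 3,140 × $34 = $106,760. Book value $341,156.
Year 6: 2,653 × $34 = $90,202. Book value $250,954.

$90,202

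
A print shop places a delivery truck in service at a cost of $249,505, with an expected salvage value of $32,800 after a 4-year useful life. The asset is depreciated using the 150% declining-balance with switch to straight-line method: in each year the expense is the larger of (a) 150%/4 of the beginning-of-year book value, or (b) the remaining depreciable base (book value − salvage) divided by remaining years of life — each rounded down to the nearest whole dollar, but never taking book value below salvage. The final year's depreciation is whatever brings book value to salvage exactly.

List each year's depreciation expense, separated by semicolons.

Depreciable base = $249,505 − $32,800 = $216,705.
Year 1: DB = ⌊$249,505 × 150%/4⌋ = $93,564; SL = ⌊$216,705/4⌋ = $54,176 → take DB $93,564. Book value $155,941.
Year 2: DB = ⌊$155,941 × 150%/4⌋ = $58,477; SL = ⌊$123,141/3⌋ = $41,047 → take DB $58,477. Book value $97,464.
Year 3: DB = ⌊$97,464 × 150%/4⌋ = $36,549; SL = ⌊$64,664/2⌋ = $32,332 → take DB $36,549. Book value $60,915.
Year 4 (final): $60,915 − $32,800 = $28,115. Book value $32,800.

$93,564; $58,477; $36,549; $28,115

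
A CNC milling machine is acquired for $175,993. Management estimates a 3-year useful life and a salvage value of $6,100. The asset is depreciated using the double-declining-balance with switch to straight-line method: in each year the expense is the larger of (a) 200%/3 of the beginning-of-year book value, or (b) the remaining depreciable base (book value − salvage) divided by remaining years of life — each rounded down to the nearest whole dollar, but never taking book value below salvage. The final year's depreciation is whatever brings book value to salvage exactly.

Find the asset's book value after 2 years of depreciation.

$19,555

Depreciable base = $175,993 − $6,100 = $169,893.
Year 1: DB = ⌊$175,993 × 200%/3⌋ = $117,328; SL = ⌊$169,893/3⌋ = $56,631 → take DB $117,328. Book value $58,665.
Year 2: DB = ⌊$58,665 × 200%/3⌋ = $39,110; SL = ⌊$52,565/2⌋ = $26,282 → take DB $39,110. Book value $19,555.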